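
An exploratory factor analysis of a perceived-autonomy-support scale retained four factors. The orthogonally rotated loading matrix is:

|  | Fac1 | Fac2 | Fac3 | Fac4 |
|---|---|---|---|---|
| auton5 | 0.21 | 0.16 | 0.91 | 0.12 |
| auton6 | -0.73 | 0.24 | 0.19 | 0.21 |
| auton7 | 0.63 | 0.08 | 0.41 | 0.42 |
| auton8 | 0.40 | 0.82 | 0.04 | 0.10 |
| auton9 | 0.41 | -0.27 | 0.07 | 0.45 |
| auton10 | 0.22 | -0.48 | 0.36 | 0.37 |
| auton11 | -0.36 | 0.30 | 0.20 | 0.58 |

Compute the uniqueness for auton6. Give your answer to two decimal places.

0.33

h² = (-0.73)² + 0.24² + 0.19² + 0.21² = 0.5329 + 0.0576 + 0.0361 + 0.0441 = 0.6707
Uniqueness u² = 1 − h² = 1 − 0.6707 = 0.3293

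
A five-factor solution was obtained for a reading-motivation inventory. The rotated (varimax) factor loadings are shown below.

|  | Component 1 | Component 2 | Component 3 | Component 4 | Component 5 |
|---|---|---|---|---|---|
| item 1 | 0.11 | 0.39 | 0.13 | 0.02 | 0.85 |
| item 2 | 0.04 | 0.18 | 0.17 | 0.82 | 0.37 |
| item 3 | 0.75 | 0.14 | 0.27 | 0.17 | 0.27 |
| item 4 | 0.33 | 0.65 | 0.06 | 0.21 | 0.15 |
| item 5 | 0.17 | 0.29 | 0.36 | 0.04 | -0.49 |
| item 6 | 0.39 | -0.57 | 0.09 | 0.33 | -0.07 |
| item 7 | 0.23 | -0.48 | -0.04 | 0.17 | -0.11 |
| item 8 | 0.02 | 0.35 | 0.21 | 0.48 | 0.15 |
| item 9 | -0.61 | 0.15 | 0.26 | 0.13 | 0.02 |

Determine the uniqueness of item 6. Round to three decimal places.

h² = 0.39² + (-0.57)² + 0.09² + 0.33² + (-0.07)² = 0.1521 + 0.3249 + 0.0081 + 0.1089 + 0.0049 = 0.5989
Uniqueness u² = 1 − h² = 1 − 0.5989 = 0.4011

0.401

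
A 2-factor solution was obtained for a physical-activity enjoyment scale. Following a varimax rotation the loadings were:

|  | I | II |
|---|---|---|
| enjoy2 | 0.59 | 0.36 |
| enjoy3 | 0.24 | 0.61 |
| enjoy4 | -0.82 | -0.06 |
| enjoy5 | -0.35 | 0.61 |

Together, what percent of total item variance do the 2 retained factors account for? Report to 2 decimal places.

51.95%

Communalities: 0.4777, 0.4297, 0.6760, 0.4946; Σh² = 2.0780.
Total variance with 4 standardized items is 4, so the solution explains 2.0780/4 = 0.5195 = 51.95%.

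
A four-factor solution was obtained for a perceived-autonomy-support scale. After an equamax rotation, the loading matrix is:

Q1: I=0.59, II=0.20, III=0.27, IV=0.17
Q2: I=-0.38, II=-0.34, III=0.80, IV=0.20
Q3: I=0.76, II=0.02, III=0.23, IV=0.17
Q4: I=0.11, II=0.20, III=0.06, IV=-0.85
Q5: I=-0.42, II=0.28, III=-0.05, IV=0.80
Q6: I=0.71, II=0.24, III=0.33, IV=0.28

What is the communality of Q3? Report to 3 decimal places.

h² = 0.76² + 0.02² + 0.23² + 0.17² = 0.5776 + 0.0004 + 0.0529 + 0.0289 = 0.6598

0.660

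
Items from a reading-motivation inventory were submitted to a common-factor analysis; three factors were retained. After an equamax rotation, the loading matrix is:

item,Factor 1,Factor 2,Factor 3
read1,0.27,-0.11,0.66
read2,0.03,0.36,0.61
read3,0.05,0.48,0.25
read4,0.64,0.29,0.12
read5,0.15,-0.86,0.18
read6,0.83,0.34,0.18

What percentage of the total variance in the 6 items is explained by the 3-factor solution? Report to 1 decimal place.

57.6%

Communalities: 0.5206, 0.5026, 0.2954, 0.5081, 0.7945, 0.8369; Σh² = 3.4581.
Total variance with 6 standardized items is 6, so the solution explains 3.4581/6 = 0.5764 = 57.63%.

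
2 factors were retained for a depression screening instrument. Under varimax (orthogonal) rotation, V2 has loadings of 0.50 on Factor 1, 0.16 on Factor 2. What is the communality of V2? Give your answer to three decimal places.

h² = 0.50² + 0.16² = 0.2500 + 0.0256 = 0.2756

0.276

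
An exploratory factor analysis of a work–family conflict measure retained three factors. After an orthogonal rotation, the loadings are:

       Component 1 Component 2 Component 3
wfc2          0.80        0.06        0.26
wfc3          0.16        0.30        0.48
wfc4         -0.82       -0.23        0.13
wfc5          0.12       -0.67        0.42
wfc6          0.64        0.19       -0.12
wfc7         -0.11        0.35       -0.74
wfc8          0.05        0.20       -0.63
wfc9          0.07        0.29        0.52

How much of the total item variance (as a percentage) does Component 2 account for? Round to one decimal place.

11.0%

SS loadings for Component 2 = 0.06² + 0.30² + (-0.23)² + (-0.67)² + 0.19² + 0.35² + 0.20² + 0.29² = 0.8781
With 8 standardized items, total variance = 8. Proportion = 0.8781/8 = 0.1098 → 10.98%.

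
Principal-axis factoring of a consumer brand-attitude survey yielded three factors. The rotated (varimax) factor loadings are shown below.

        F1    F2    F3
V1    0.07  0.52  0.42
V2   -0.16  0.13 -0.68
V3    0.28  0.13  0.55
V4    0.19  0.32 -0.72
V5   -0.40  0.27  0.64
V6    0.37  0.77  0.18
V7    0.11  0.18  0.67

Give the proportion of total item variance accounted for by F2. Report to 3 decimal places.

0.158

SS loadings for F2 = 0.52² + 0.13² + 0.13² + 0.32² + 0.27² + 0.77² + 0.18² = 1.1048
Proportion of variance = 1.1048 / 7 = 0.1578.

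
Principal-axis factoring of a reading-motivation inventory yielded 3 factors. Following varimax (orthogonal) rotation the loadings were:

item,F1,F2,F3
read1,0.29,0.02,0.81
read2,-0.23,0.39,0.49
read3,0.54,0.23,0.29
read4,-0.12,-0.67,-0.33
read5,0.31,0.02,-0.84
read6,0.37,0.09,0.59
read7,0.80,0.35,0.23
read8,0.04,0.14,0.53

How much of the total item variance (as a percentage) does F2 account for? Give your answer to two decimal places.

10.06%

SS loadings for F2 = 0.02² + 0.39² + 0.23² + (-0.67)² + 0.02² + 0.09² + 0.35² + 0.14² = 0.8049
With 8 standardized items, total variance = 8. Proportion = 0.8049/8 = 0.1006 → 10.06%.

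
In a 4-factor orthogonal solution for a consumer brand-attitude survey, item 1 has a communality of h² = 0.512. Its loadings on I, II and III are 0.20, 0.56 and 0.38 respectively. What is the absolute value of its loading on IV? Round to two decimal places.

0.12

Under orthogonal rotation h² = Σλ², so λ_IV² = h² − (0.4980) = 0.512 − 0.4980 = 0.0140.
|λ| = √0.0140 = 0.1183.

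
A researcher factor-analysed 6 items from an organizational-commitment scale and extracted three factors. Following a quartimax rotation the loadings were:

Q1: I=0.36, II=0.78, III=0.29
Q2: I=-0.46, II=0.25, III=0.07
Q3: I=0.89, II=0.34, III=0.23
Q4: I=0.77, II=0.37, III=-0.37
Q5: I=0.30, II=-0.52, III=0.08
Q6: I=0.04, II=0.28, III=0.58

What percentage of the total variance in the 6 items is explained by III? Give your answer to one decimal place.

SS loadings for III = 0.29² + 0.07² + 0.23² + (-0.37)² + 0.08² + 0.58² = 0.6216
With 6 standardized items, total variance = 6. Proportion = 0.6216/6 = 0.1036 → 10.36%.

10.4%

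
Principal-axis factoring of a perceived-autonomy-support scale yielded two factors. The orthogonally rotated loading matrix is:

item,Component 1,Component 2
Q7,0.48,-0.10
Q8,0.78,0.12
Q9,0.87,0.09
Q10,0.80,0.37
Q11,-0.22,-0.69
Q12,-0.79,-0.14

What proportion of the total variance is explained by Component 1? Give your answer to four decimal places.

SS loadings for Component 1 = 0.48² + 0.78² + 0.87² + 0.80² + (-0.22)² + (-0.79)² = 2.9082
Proportion of variance = 2.9082 / 6 = 0.4847.

0.4847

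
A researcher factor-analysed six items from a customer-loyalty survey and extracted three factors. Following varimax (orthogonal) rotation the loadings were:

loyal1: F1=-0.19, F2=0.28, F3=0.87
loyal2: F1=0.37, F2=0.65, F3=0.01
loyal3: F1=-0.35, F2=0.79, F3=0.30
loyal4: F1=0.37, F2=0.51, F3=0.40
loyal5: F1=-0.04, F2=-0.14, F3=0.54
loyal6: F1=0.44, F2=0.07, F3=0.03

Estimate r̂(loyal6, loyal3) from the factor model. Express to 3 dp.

-0.090

r̂ = Σ λ_i·λ_j across factors = (0.44)(-0.35) + (0.07)(0.79) + (0.03)(0.30)
  = -0.1540 +0.0553 +0.0090 = -0.0897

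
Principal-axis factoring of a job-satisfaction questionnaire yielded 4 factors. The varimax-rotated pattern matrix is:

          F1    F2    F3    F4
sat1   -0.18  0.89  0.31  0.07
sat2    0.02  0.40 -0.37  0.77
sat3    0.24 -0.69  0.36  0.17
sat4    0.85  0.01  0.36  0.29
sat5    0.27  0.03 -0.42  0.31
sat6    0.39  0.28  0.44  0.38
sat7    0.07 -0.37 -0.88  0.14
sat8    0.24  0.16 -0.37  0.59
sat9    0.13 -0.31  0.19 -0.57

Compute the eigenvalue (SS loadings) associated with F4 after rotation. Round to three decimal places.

SS loadings for F4 = 0.07² + 0.77² + 0.17² + 0.29² + 0.31² + 0.38² + 0.14² + 0.59² + (-0.57)² = 0.0049 + 0.5929 + 0.0289 + 0.0841 + 0.0961 + 0.1444 + 0.0196 + 0.3481 + 0.3249 = 1.6439

1.644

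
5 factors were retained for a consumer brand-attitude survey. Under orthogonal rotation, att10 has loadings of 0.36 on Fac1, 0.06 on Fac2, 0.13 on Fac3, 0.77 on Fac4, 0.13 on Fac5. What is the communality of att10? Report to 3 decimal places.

h² = 0.36² + 0.06² + 0.13² + 0.77² + 0.13² = 0.1296 + 0.0036 + 0.0169 + 0.5929 + 0.0169 = 0.7599

0.760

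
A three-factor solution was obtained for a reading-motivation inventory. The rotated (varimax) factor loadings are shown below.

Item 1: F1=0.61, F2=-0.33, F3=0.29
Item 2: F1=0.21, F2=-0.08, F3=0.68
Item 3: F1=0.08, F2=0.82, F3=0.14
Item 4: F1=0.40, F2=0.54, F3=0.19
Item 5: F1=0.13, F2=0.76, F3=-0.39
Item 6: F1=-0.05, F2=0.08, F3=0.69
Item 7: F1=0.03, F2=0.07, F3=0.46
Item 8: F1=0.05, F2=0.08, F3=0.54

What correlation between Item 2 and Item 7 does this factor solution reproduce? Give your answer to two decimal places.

r̂ = Σ λ_i·λ_j across factors = (0.21)(0.03) + (-0.08)(0.07) + (0.68)(0.46)
  = +0.0063 -0.0056 +0.3128 = 0.3135

0.31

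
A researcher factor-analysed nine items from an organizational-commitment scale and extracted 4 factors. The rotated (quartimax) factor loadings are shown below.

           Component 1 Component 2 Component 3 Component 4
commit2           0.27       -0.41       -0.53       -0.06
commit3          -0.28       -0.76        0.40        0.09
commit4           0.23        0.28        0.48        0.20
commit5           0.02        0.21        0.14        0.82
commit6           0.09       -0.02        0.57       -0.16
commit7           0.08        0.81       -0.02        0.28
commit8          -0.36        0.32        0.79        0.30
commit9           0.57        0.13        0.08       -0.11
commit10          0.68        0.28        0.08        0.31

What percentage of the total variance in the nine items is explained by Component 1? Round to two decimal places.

SS loadings for Component 1 = 0.27² + (-0.28)² + 0.23² + 0.02² + 0.09² + 0.08² + (-0.36)² + 0.57² + 0.68² = 1.1360
With 9 standardized items, total variance = 9. Proportion = 1.1360/9 = 0.1262 → 12.62%.

12.62%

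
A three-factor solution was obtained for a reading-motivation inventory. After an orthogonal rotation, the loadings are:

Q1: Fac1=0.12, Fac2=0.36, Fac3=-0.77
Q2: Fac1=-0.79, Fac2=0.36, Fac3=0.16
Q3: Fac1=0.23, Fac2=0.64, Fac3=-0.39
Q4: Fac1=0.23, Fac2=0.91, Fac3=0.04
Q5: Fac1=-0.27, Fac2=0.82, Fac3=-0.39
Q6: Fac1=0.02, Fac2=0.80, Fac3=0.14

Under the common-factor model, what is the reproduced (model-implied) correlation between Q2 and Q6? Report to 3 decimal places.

r̂ = Σ λ_i·λ_j across factors = (-0.79)(0.02) + (0.36)(0.80) + (0.16)(0.14)
  = -0.0158 +0.2880 +0.0224 = 0.2946

0.295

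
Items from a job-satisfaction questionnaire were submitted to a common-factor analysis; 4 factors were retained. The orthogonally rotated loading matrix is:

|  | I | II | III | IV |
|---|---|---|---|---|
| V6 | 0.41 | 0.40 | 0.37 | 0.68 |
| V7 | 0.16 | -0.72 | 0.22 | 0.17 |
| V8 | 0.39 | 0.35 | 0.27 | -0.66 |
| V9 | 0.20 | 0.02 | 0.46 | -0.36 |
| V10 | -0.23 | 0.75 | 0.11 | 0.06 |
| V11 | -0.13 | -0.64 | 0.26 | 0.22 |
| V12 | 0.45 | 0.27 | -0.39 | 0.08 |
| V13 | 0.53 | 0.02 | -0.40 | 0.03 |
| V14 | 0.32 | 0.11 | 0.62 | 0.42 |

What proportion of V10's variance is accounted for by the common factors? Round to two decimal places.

h² = (-0.23)² + 0.75² + 0.11² + 0.06² = 0.0529 + 0.5625 + 0.0121 + 0.0036 = 0.6311

0.63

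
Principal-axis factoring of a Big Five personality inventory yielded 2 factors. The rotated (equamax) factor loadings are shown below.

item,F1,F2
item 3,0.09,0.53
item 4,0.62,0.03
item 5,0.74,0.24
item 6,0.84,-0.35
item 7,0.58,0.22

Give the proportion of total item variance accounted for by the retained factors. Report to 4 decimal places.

SS loadings by factor: 1.9821, 0.5103; total = 2.4924.
Total variance with 5 standardized items is 5, so the solution explains 2.4924/5 = 0.4985.

0.4985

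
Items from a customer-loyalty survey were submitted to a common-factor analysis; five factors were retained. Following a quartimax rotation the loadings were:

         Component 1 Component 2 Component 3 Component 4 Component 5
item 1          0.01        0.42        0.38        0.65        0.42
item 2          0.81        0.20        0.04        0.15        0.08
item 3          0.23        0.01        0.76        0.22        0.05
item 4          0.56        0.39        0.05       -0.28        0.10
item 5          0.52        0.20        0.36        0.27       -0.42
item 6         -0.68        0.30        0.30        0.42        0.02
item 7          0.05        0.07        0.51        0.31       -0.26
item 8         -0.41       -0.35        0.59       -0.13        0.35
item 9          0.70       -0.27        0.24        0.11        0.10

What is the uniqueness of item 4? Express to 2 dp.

0.44

h² = 0.56² + 0.39² + 0.05² + (-0.28)² + 0.10² = 0.3136 + 0.1521 + 0.0025 + 0.0784 + 0.0100 = 0.5566
Uniqueness u² = 1 − h² = 1 − 0.5566 = 0.4434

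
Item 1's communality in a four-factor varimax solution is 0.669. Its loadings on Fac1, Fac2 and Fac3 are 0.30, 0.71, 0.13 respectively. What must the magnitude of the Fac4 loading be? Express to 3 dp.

0.241

Under orthogonal rotation h² = Σλ², so λ_Fac4² = h² − (0.6110) = 0.669 − 0.6110 = 0.0580.
|λ| = √0.0580 = 0.2408.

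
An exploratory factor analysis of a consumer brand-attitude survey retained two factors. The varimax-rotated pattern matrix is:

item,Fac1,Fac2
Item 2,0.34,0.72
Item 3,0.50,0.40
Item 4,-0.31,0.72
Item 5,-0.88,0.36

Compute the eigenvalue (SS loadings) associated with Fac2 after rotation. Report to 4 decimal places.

1.3264

SS loadings for Fac2 = 0.72² + 0.40² + 0.72² + 0.36² = 0.5184 + 0.1600 + 0.5184 + 0.1296 = 1.3264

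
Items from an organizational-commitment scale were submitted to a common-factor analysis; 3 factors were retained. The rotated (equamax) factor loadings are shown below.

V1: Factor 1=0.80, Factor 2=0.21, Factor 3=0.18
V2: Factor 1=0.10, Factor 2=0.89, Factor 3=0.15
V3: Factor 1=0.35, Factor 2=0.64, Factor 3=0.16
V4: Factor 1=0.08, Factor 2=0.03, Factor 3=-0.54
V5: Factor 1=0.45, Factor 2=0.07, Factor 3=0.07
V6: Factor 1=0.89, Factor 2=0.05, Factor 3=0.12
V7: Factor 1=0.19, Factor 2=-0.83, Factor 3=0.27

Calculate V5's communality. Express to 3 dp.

h² = 0.45² + 0.07² + 0.07² = 0.2025 + 0.0049 + 0.0049 = 0.2123

0.212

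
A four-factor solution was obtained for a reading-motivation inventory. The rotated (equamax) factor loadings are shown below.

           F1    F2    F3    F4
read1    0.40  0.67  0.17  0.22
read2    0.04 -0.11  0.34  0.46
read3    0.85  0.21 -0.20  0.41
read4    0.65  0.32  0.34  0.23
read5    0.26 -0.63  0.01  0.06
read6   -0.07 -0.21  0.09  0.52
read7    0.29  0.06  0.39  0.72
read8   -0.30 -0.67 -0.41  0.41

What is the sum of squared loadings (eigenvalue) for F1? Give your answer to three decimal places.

1.553

SS loadings for F1 = 0.40² + 0.04² + 0.85² + 0.65² + 0.26² + (-0.07)² + 0.29² + (-0.30)² = 0.1600 + 0.0016 + 0.7225 + 0.4225 + 0.0676 + 0.0049 + 0.0841 + 0.0900 = 1.5532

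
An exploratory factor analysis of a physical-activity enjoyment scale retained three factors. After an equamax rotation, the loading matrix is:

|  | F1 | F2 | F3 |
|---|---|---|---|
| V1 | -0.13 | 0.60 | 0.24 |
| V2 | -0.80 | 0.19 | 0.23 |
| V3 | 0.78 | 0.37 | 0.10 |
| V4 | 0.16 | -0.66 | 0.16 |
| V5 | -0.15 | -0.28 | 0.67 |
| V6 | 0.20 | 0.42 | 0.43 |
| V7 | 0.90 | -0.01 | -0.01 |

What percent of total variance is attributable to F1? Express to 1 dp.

30.9%

SS loadings for F1 = (-0.13)² + (-0.80)² + 0.78² + 0.16² + (-0.15)² + 0.20² + 0.90² = 2.1634
With 7 standardized items, total variance = 7. Proportion = 2.1634/7 = 0.3091 → 30.91%.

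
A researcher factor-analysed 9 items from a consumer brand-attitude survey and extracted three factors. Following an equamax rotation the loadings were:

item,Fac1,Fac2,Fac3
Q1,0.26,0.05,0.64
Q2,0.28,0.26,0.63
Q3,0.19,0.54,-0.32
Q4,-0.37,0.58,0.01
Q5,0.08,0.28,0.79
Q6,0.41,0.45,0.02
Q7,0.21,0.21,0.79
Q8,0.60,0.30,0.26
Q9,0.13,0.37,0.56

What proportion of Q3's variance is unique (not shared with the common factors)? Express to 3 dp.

0.570

h² = 0.19² + 0.54² + (-0.32)² = 0.0361 + 0.2916 + 0.1024 = 0.4301
Uniqueness u² = 1 − h² = 1 − 0.4301 = 0.5699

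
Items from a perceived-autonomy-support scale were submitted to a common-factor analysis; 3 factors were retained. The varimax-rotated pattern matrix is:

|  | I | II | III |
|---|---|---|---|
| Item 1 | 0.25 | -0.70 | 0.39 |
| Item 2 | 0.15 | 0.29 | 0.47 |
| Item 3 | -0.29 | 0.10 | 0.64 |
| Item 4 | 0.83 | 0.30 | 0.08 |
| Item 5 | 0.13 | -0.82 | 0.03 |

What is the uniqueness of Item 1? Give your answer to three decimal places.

0.295

h² = 0.25² + (-0.70)² + 0.39² = 0.0625 + 0.4900 + 0.1521 = 0.7046
Uniqueness u² = 1 − h² = 1 − 0.7046 = 0.2954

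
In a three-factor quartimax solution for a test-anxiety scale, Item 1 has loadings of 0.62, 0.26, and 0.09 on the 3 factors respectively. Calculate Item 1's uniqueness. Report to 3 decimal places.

h² = 0.62² + 0.26² + 0.09² = 0.3844 + 0.0676 + 0.0081 = 0.4601
Uniqueness u² = 1 − h² = 1 − 0.4601 = 0.5399

0.540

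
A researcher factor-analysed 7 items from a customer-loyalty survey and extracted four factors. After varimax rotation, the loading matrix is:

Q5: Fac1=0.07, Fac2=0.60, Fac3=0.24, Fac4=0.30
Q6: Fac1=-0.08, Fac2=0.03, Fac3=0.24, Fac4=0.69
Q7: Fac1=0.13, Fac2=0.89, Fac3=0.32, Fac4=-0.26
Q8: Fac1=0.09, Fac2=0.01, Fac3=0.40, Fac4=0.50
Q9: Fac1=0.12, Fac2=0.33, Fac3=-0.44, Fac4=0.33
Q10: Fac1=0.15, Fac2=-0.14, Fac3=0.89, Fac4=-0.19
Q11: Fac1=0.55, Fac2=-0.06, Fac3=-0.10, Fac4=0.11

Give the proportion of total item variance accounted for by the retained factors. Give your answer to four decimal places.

0.5821

SS loadings by factor: 0.3757, 1.2852, 1.3733, 1.0408; total = 4.0750.
Total variance with 7 standardized items is 7, so the solution explains 4.0750/7 = 0.5821.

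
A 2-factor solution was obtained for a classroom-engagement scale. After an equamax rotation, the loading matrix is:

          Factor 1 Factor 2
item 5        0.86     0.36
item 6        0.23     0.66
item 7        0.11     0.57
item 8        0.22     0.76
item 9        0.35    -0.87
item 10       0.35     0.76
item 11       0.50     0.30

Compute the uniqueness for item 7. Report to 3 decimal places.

0.663

h² = 0.11² + 0.57² = 0.0121 + 0.3249 = 0.3370
Uniqueness u² = 1 − h² = 1 − 0.3370 = 0.6630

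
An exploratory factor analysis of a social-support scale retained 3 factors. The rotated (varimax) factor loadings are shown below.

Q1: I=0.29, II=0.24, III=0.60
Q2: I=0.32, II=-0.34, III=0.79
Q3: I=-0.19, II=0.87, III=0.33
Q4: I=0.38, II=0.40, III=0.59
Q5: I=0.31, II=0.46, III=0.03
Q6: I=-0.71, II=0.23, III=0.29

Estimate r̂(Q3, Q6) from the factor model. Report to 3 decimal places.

0.431

r̂ = Σ λ_i·λ_j across factors = (-0.19)(-0.71) + (0.87)(0.23) + (0.33)(0.29)
  = +0.1349 +0.2001 +0.0957 = 0.4307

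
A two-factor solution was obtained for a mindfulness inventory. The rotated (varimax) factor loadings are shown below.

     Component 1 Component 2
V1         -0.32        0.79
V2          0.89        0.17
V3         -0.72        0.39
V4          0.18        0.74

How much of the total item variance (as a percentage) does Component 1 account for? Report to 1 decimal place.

36.1%

SS loadings for Component 1 = (-0.32)² + 0.89² + (-0.72)² + 0.18² = 1.4453
With 4 standardized items, total variance = 4. Proportion = 1.4453/4 = 0.3613 → 36.13%.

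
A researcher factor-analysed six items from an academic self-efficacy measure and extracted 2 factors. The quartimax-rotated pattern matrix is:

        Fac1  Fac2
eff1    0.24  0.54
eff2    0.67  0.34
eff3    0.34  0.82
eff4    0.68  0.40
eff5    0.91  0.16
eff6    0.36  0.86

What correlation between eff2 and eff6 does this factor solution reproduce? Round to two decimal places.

0.53

r̂ = Σ λ_i·λ_j across factors = (0.67)(0.36) + (0.34)(0.86)
  = +0.2412 +0.2924 = 0.5336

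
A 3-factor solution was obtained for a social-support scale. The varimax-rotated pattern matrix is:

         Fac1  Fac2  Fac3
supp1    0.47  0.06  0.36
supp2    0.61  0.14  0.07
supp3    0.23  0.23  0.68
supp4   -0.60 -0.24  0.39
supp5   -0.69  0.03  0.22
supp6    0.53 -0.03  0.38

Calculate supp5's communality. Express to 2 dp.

h² = (-0.69)² + 0.03² + 0.22² = 0.4761 + 0.0009 + 0.0484 = 0.5254

0.53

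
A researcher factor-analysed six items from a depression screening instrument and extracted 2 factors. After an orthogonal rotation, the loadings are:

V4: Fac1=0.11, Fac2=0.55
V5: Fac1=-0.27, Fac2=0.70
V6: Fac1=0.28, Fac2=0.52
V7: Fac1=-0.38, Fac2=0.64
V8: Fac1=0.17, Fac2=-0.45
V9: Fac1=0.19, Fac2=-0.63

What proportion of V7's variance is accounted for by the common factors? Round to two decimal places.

h² = (-0.38)² + 0.64² = 0.1444 + 0.4096 = 0.5540

0.55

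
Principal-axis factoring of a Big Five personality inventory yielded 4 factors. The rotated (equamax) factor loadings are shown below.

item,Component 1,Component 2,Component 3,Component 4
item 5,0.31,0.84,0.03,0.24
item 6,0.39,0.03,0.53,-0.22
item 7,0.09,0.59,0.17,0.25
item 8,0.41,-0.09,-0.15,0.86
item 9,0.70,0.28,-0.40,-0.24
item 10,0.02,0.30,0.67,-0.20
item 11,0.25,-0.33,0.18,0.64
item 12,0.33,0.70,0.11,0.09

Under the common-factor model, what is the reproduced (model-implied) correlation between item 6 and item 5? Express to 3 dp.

0.109

r̂ = Σ λ_i·λ_j across factors = (0.39)(0.31) + (0.03)(0.84) + (0.53)(0.03) + (-0.22)(0.24)
  = +0.1209 +0.0252 +0.0159 -0.0528 = 0.1092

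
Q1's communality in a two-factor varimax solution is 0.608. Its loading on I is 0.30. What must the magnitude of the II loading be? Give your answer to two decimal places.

Under orthogonal rotation h² = Σλ², so λ_II² = h² − (0.0900) = 0.608 − 0.0900 = 0.5180.
|λ| = √0.5180 = 0.7197.

0.72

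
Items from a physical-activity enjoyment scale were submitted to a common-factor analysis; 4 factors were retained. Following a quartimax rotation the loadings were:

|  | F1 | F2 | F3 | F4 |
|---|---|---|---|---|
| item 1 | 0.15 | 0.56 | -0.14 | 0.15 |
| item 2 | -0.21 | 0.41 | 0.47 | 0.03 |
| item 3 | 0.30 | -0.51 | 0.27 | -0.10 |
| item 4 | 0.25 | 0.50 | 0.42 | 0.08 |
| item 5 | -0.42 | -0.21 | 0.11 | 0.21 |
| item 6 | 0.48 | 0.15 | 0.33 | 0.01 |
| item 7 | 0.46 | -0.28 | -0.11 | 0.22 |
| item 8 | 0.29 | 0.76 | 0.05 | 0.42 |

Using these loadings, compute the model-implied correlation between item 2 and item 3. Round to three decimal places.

-0.148

r̂ = Σ λ_i·λ_j across factors = (-0.21)(0.30) + (0.41)(-0.51) + (0.47)(0.27) + (0.03)(-0.10)
  = -0.0630 -0.2091 +0.1269 -0.0030 = -0.1482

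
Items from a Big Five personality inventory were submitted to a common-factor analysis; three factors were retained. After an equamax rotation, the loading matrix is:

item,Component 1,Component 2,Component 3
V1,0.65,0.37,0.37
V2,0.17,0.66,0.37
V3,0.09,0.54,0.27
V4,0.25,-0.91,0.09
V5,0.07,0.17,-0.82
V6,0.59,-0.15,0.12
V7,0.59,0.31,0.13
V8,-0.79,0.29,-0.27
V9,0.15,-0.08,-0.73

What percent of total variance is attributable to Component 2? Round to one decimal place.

21.4%

SS loadings for Component 2 = 0.37² + 0.66² + 0.54² + (-0.91)² + 0.17² + (-0.15)² + 0.31² + 0.29² + (-0.08)² = 1.9302
With 9 standardized items, total variance = 9. Proportion = 1.9302/9 = 0.2145 → 21.45%.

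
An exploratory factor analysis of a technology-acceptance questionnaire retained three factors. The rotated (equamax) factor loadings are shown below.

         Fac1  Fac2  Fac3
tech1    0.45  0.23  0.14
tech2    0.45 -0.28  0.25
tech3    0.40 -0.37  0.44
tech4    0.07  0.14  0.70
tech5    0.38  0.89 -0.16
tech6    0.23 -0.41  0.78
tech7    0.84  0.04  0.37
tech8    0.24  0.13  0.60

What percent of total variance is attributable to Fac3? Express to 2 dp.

23.71%

SS loadings for Fac3 = 0.14² + 0.25² + 0.44² + 0.70² + (-0.16)² + 0.78² + 0.37² + 0.60² = 1.8966
With 8 standardized items, total variance = 8. Proportion = 1.8966/8 = 0.2371 → 23.71%.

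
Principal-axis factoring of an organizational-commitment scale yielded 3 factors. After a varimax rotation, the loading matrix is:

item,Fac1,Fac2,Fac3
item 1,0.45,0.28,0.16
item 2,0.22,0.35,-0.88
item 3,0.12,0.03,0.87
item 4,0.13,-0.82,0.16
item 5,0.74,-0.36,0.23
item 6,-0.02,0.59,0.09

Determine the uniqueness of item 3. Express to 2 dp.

0.23

h² = 0.12² + 0.03² + 0.87² = 0.0144 + 0.0009 + 0.7569 = 0.7722
Uniqueness u² = 1 − h² = 1 − 0.7722 = 0.2278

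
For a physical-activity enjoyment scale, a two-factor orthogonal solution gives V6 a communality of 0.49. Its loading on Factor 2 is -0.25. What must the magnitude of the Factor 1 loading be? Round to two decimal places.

0.65

Under orthogonal rotation h² = Σλ², so λ_Factor 1² = h² − (0.0625) = 0.49 − 0.0625 = 0.4275.
|λ| = √0.4275 = 0.6538.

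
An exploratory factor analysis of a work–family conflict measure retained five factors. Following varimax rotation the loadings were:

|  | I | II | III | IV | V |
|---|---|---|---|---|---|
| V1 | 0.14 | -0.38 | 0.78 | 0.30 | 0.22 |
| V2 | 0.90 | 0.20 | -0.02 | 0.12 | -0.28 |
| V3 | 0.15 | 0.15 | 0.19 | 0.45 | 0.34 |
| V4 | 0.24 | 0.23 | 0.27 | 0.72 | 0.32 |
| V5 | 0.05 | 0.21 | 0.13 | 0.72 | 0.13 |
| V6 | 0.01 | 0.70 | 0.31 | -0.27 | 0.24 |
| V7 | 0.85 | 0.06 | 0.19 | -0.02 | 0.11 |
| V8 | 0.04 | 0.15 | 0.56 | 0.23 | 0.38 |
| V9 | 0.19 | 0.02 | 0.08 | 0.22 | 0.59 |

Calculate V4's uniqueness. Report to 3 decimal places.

h² = 0.24² + 0.23² + 0.27² + 0.72² + 0.32² = 0.0576 + 0.0529 + 0.0729 + 0.5184 + 0.1024 = 0.8042
Uniqueness u² = 1 − h² = 1 − 0.8042 = 0.1958

0.196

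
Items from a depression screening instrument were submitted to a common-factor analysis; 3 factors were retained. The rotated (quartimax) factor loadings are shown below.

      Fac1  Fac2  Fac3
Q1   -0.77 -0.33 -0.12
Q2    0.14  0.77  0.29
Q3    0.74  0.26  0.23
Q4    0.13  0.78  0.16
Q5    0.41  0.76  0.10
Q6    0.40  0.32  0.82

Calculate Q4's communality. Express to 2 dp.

0.65

h² = 0.13² + 0.78² + 0.16² = 0.0169 + 0.6084 + 0.0256 = 0.6509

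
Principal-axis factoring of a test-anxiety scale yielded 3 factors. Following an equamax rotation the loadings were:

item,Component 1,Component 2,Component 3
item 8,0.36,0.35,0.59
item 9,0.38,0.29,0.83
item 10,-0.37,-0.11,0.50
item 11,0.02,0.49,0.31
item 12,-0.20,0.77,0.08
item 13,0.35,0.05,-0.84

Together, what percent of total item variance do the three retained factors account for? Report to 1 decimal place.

SS loadings by factor: 0.5738, 1.0542, 2.0951; total = 3.7231.
Total variance with 6 standardized items is 6, so the solution explains 3.7231/6 = 0.6205 = 62.05%.

62.1%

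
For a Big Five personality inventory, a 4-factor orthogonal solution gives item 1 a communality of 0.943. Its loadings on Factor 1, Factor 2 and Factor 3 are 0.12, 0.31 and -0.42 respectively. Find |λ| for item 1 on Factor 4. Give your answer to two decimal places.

0.81

Under orthogonal rotation h² = Σλ², so λ_Factor 4² = h² − (0.2869) = 0.943 − 0.2869 = 0.6561.
|λ| = √0.6561 = 0.8100.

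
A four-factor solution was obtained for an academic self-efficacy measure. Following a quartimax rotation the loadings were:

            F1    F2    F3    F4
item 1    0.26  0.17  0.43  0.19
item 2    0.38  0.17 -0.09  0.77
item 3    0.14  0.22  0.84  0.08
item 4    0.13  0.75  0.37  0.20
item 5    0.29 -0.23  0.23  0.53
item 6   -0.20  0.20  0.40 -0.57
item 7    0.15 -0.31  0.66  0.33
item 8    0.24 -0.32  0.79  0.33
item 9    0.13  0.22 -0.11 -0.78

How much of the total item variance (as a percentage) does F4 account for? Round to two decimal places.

SS loadings for F4 = 0.19² + 0.77² + 0.08² + 0.20² + 0.53² + (-0.57)² + 0.33² + 0.33² + (-0.78)² = 2.1074
With 9 standardized items, total variance = 9. Proportion = 2.1074/9 = 0.2342 → 23.42%.

23.42%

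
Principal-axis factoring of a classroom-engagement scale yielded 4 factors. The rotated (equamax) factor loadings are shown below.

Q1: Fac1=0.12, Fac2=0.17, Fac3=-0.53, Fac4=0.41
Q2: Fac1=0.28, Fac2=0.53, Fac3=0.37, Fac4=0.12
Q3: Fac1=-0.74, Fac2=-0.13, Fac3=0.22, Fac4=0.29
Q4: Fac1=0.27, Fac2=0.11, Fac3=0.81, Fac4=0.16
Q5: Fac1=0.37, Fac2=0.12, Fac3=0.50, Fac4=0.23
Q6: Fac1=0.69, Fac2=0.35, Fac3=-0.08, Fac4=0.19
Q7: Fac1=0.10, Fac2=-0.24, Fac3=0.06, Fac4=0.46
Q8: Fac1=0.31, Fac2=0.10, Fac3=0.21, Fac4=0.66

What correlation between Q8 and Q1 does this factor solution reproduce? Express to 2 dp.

0.21

r̂ = Σ λ_i·λ_j across factors = (0.31)(0.12) + (0.10)(0.17) + (0.21)(-0.53) + (0.66)(0.41)
  = +0.0372 +0.0170 -0.1113 +0.2706 = 0.2135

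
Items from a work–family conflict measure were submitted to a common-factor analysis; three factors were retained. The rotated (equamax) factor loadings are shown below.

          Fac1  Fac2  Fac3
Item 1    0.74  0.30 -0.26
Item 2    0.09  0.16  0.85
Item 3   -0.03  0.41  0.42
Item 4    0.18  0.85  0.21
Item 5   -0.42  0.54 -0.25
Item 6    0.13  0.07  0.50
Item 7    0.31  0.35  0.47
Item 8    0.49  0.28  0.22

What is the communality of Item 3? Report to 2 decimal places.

0.35

h² = (-0.03)² + 0.41² + 0.42² = 0.0009 + 0.1681 + 0.1764 = 0.3454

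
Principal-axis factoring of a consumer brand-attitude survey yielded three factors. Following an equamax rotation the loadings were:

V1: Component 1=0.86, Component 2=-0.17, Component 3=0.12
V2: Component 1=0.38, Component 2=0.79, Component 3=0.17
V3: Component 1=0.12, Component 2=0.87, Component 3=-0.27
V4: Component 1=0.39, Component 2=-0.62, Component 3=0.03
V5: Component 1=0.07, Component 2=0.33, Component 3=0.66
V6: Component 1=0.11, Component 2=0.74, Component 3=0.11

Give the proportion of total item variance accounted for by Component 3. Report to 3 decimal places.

SS loadings for Component 3 = 0.12² + 0.17² + (-0.27)² + 0.03² + 0.66² + 0.11² = 0.5648
Proportion of variance = 0.5648 / 6 = 0.0941.

0.094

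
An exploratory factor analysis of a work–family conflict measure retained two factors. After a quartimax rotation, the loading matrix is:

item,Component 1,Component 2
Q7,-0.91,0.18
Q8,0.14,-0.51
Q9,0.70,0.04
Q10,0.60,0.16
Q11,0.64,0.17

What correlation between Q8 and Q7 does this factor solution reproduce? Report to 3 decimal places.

r̂ = Σ λ_i·λ_j across factors = (0.14)(-0.91) + (-0.51)(0.18)
  = -0.1274 -0.0918 = -0.2192

-0.219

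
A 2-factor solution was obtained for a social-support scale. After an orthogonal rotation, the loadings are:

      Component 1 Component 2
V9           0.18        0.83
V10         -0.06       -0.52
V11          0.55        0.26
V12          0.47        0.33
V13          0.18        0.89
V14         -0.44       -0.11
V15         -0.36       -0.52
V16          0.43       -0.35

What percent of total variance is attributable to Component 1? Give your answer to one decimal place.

13.7%

SS loadings for Component 1 = 0.18² + (-0.06)² + 0.55² + 0.47² + 0.18² + (-0.44)² + (-0.36)² + 0.43² = 1.0999
With 8 standardized items, total variance = 8. Proportion = 1.0999/8 = 0.1375 → 13.75%.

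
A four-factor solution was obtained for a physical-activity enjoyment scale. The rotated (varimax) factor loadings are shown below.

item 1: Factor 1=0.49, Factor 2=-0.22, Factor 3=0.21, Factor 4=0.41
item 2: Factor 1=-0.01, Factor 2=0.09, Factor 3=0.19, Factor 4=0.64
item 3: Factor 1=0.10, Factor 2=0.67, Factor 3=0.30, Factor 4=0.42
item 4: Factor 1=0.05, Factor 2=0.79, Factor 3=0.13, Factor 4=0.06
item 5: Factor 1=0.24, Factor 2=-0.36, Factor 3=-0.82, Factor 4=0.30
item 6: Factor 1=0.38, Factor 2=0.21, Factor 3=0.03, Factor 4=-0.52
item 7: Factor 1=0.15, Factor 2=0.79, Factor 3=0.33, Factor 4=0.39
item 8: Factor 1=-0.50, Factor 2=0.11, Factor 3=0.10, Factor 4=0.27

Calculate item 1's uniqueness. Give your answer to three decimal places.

0.499

h² = 0.49² + (-0.22)² + 0.21² + 0.41² = 0.2401 + 0.0484 + 0.0441 + 0.1681 = 0.5007
Uniqueness u² = 1 − h² = 1 − 0.5007 = 0.4993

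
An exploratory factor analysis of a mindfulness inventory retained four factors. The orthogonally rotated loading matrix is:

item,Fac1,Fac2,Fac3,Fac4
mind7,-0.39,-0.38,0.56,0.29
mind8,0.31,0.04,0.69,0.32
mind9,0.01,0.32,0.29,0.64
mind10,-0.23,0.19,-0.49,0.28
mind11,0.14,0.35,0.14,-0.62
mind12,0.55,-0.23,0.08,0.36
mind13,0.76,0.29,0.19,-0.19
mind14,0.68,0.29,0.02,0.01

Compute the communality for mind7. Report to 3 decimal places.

h² = (-0.39)² + (-0.38)² + 0.56² + 0.29² = 0.1521 + 0.1444 + 0.3136 + 0.0841 = 0.6942

0.694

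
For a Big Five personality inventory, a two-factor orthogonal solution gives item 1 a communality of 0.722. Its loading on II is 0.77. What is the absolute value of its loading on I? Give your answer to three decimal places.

0.359

Under orthogonal rotation h² = Σλ², so λ_I² = h² − (0.5929) = 0.722 − 0.5929 = 0.1291.
|λ| = √0.1291 = 0.3593.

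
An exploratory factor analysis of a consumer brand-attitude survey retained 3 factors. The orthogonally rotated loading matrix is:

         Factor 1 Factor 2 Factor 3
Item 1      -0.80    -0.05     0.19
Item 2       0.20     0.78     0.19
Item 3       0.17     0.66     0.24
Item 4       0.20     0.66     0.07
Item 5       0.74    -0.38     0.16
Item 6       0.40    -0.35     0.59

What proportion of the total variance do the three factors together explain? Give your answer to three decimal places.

0.619

SS loadings by factor: 1.4565, 1.7490, 0.5084; total = 3.7139.
Total variance with 6 standardized items is 6, so the solution explains 3.7139/6 = 0.6190.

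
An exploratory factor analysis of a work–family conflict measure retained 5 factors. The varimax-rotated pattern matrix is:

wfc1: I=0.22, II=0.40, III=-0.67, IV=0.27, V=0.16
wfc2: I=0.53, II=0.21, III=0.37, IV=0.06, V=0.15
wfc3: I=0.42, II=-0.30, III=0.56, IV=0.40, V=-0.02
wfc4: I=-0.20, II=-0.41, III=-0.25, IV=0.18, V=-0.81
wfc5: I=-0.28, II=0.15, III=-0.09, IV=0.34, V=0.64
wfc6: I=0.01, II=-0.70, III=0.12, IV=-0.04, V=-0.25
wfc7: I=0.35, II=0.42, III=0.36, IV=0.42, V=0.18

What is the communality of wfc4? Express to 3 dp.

h² = (-0.20)² + (-0.41)² + (-0.25)² + 0.18² + (-0.81)² = 0.0400 + 0.1681 + 0.0625 + 0.0324 + 0.6561 = 0.9591

0.959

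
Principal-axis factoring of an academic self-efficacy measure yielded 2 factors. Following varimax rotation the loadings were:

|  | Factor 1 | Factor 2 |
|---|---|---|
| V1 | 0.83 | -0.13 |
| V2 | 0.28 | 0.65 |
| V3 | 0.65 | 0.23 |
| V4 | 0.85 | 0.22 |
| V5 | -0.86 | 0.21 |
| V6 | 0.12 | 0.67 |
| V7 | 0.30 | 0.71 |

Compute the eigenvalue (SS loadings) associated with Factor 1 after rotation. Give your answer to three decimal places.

2.756

SS loadings for Factor 1 = 0.83² + 0.28² + 0.65² + 0.85² + (-0.86)² + 0.12² + 0.30² = 0.6889 + 0.0784 + 0.4225 + 0.7225 + 0.7396 + 0.0144 + 0.0900 = 2.7563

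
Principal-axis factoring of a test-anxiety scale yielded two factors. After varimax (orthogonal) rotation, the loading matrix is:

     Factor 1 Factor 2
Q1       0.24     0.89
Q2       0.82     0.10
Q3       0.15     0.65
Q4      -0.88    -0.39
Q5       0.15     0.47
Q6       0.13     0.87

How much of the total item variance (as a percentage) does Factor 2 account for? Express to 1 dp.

39.2%

SS loadings for Factor 2 = 0.89² + 0.10² + 0.65² + (-0.39)² + 0.47² + 0.87² = 2.3545
With 6 standardized items, total variance = 6. Proportion = 2.3545/6 = 0.3924 → 39.24%.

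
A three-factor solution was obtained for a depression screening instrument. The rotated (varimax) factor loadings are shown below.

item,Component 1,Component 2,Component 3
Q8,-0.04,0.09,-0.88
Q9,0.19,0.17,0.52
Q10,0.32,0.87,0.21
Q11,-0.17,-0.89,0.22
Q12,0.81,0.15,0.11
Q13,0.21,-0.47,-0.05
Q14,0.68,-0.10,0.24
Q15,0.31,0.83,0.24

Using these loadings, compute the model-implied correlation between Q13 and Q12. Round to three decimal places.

r̂ = Σ λ_i·λ_j across factors = (0.21)(0.81) + (-0.47)(0.15) + (-0.05)(0.11)
  = +0.1701 -0.0705 -0.0055 = 0.0941

0.094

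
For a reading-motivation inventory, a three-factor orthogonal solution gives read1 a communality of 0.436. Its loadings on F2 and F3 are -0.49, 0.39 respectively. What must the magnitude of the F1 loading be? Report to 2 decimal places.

Under orthogonal rotation h² = Σλ², so λ_F1² = h² − (0.3922) = 0.436 − 0.3922 = 0.0438.
|λ| = √0.0438 = 0.2093.

0.21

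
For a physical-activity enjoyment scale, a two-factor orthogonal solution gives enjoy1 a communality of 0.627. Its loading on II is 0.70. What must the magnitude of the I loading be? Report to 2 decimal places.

0.37

Under orthogonal rotation h² = Σλ², so λ_I² = h² − (0.4900) = 0.627 − 0.4900 = 0.1370.
|λ| = √0.1370 = 0.3701.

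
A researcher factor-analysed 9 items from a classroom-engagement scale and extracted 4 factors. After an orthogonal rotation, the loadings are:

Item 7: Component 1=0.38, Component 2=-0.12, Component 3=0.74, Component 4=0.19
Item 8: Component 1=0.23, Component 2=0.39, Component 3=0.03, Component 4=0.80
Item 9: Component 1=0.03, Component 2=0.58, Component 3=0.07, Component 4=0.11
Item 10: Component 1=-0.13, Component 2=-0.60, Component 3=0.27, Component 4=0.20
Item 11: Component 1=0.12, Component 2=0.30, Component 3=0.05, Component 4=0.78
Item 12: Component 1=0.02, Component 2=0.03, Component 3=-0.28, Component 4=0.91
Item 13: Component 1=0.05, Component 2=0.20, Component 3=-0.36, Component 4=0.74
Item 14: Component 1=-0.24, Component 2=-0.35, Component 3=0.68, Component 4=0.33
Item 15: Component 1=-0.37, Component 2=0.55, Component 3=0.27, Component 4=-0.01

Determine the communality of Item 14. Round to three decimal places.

h² = (-0.24)² + (-0.35)² + 0.68² + 0.33² = 0.0576 + 0.1225 + 0.4624 + 0.1089 = 0.7514

0.751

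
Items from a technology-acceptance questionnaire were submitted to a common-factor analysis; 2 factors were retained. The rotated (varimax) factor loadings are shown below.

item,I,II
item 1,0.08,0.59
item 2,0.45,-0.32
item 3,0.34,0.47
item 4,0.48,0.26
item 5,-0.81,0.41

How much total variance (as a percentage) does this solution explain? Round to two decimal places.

42.36%

Communalities: 0.3545, 0.3049, 0.3365, 0.2980, 0.8242; Σh² = 2.1181.
Total variance with 5 standardized items is 5, so the solution explains 2.1181/5 = 0.4236 = 42.36%.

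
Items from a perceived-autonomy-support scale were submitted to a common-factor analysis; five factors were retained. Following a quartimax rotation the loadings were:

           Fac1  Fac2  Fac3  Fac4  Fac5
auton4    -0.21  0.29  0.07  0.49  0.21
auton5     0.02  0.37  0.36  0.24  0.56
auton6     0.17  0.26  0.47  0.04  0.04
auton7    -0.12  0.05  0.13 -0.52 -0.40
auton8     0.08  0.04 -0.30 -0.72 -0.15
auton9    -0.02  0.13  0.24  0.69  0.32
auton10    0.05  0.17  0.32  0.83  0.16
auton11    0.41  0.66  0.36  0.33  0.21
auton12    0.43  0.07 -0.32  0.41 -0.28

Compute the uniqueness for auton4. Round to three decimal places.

0.583

h² = (-0.21)² + 0.29² + 0.07² + 0.49² + 0.21² = 0.0441 + 0.0841 + 0.0049 + 0.2401 + 0.0441 = 0.4173
Uniqueness u² = 1 − h² = 1 − 0.4173 = 0.5827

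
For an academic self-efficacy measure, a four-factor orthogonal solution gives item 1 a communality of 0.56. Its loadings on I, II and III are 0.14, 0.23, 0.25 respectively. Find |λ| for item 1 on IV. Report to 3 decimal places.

0.652

Under orthogonal rotation h² = Σλ², so λ_IV² = h² − (0.1350) = 0.56 − 0.1350 = 0.4250.
|λ| = √0.4250 = 0.6519.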